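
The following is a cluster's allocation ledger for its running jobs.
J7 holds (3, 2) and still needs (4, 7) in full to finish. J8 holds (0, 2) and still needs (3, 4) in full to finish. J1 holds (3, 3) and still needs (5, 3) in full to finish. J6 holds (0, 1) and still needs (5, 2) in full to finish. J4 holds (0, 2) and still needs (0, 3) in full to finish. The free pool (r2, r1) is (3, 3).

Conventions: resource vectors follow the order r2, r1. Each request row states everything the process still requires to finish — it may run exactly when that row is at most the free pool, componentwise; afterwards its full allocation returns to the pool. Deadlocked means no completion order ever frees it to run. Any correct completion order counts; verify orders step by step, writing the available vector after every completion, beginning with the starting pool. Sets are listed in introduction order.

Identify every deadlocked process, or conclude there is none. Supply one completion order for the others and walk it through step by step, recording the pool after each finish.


The deadlocked set is J7, J1 and J6.
Key observation: the pool after J4, J8 is (3, 7); every surviving request exceeds it in r2, so progress ends there.
A valid finishing order for the others: J4, J8. Step-by-step check:
  pool = (3, 3)
  J4: need (0, 3) fits (3, 3); releases (0, 2), pool now (3, 5)
  J8: need (3, 4) fits (3, 5); releases (0, 2), pool now (3, 7)
The blocked processes can never fit:
  J7 cannot run: need (4, 7) vs free (3, 7) (insufficient r2)
  J1 cannot run: need (5, 3) vs free (3, 7) (insufficient r2)
  J6 cannot run: need (5, 2) vs free (3, 7) (insufficient r2)


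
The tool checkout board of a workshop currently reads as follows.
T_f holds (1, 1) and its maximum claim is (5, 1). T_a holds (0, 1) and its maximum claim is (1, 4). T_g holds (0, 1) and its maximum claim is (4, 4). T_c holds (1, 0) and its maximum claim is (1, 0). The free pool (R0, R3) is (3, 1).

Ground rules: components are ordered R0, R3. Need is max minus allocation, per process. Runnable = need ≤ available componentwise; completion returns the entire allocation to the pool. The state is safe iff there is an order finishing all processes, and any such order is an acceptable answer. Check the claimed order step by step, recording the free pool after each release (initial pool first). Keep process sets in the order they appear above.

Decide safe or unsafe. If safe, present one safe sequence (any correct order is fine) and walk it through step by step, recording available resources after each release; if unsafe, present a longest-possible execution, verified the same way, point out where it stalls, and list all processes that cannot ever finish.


UNSAFE — no complete ordering exists.
Key observation: T_c, T_f can finish, but then (5, 2) is all there is, and the blocked group's R3 demands exceed it.
A maximal execution: T_c, T_f — then nothing else fits. Walking it through:
  pool = (3, 1)
  T_c needs (0, 0) <= (3, 1) -> finishes; pool += (1, 0) = (4, 1)
  T_f needs (4, 0) <= (4, 1) -> finishes; pool += (1, 1) = (5, 2)
  blocked: T_a wants (1, 3), pool (5, 2) — not enough R3
  blocked: T_g wants (4, 3), pool (5, 2) — not enough R3
Permanently blocked: T_a and T_g.


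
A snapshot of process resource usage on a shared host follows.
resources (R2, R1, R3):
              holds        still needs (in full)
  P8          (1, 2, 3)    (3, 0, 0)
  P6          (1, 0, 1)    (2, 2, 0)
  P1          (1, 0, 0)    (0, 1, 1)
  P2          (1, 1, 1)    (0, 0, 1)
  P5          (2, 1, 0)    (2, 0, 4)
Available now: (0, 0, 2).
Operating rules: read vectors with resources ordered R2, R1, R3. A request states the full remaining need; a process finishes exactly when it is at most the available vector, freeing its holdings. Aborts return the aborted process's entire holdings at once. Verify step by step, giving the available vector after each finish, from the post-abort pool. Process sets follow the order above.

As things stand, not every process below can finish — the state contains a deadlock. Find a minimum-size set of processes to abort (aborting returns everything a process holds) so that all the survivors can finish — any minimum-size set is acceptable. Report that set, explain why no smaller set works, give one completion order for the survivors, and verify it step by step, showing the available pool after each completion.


The answer: abort P6.
Key observation: before aborting P6, P8 was permanently blocked — no order could ever run it; afterwards it completes at step 3.
No smaller set exists: with zero aborts the deadlock remains.
Survivors finish in the order: P2, P1, P8, P5. Verifying each step (pool after the aborts first):
  pool = (1, 0, 3)
  run P2 (needs (0, 0, 1), free (1, 0, 3)); after release of (1, 1, 1) the pool is (2, 1, 4)
  run P1 (needs (0, 1, 1), free (2, 1, 4)); after release of (1, 0, 0) the pool is (3, 1, 4)
  run P8 (needs (3, 0, 0), free (3, 1, 4)); after release of (1, 2, 3) the pool is (4, 3, 7)
  run P5 (needs (2, 0, 4), free (4, 3, 7)); after release of (2, 1, 0) the pool is (6, 4, 7)


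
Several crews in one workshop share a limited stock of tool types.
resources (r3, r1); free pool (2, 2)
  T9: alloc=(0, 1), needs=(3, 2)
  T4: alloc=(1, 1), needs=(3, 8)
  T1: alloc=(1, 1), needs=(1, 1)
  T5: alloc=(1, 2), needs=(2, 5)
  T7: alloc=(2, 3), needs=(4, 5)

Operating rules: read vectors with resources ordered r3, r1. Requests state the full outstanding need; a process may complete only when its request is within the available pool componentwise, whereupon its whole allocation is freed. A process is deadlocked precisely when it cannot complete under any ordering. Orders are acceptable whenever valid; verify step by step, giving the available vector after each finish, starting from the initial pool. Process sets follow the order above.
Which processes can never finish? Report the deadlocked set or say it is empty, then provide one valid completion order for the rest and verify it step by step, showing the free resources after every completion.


The deadlocked set is T4, T5 and T7.
Key observation: r1 is the bottleneck — with T1, T9 done the pool holds (3, 4), short of every remaining need.
One completion order for the rest: T1, T9. Verifying each step:
  pool = (2, 2)
  T1: need (1, 1) fits (2, 2); releases (1, 1), pool now (3, 3)
  T9: need (3, 2) fits (3, 3); releases (0, 1), pool now (3, 4)
The stuck group stays short no matter what:
  blocked: T4 wants (3, 8), pool (3, 4) — not enough r1
  blocked: T5 wants (2, 5), pool (3, 4) — not enough r1
  blocked: T7 wants (4, 5), pool (3, 4) — not enough r3 and r1


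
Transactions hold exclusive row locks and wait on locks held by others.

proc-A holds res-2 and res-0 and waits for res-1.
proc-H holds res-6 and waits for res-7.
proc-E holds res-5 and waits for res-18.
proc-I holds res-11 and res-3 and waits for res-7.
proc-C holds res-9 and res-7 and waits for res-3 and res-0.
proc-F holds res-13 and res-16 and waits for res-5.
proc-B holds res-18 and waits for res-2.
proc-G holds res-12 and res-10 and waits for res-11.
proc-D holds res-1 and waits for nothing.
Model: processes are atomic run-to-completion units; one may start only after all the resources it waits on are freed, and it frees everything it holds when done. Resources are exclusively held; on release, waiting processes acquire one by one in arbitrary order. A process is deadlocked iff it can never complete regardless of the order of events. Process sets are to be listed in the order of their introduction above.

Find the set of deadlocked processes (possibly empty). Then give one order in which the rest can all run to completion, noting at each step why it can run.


Deadlocked set: proc-H, proc-I, proc-C and proc-G.
Key observation: the wait chain closes on itself along proc-C -> proc-I -> proc-C; proc-H and proc-G wait into the deadlock from upstream.
The rest can finish in the order proc-D, proc-A, proc-B, proc-E, proc-F.
Verifying each step:
  proc-D: no waits; runs immediately, freeing res-1
  run proc-A (all its waits — res-1 — are resolved); releases res-2 and res-0
  run proc-B (all its waits — res-2 — are resolved); releases res-18
  run proc-E (all its waits — res-18 — are resolved); releases res-5
  run proc-F (all its waits — res-5 — are resolved); releases res-13 and res-16


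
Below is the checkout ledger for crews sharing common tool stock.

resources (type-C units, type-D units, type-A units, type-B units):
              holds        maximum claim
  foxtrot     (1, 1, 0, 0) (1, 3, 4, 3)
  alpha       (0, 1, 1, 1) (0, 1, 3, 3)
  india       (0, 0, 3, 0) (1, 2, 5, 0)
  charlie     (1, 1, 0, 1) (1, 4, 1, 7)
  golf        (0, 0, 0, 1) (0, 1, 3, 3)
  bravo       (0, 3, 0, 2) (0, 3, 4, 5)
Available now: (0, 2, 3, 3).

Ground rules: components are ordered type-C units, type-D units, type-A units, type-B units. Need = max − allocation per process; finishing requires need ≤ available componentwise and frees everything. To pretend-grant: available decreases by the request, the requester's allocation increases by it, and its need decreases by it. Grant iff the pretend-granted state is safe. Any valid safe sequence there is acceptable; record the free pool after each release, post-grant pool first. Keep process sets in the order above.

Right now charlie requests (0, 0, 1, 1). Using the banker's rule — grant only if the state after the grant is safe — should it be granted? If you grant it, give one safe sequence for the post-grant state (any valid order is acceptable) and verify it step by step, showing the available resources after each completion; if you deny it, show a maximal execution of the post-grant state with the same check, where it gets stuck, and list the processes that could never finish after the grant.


DENY — the pretend-granted state is unsafe.
Key observation: after alpha, golf the pool peaks at (0, 3, 3, 4), and each blocked process is short somewhere: foxtrot on type-A units; india on type-C units; charlie on type-B units; bravo on type-A units.
Pretend the grant happened; the run alpha, golf goes as far as possible. Walking it through:
  pool = (0, 2, 2, 2)
  alpha: need (0, 0, 2, 2) fits (0, 2, 2, 2); releases (0, 1, 1, 1), pool now (0, 3, 3, 3)
  golf: need (0, 1, 3, 2) fits (0, 3, 3, 3); releases (0, 0, 0, 1), pool now (0, 3, 3, 4)
  foxtrot still needs (0, 2, 4, 3) but only (0, 3, 3, 4) is free — short on type-A units
  india still needs (1, 2, 2, 0) but only (0, 3, 3, 4) is free — short on type-C units
  charlie still needs (0, 3, 0, 5) but only (0, 3, 3, 4) is free — short on type-B units
  bravo still needs (0, 0, 4, 3) but only (0, 3, 3, 4) is free — short on type-A units
Post-grant, the permanently blocked set is foxtrot, india, charlie and bravo.


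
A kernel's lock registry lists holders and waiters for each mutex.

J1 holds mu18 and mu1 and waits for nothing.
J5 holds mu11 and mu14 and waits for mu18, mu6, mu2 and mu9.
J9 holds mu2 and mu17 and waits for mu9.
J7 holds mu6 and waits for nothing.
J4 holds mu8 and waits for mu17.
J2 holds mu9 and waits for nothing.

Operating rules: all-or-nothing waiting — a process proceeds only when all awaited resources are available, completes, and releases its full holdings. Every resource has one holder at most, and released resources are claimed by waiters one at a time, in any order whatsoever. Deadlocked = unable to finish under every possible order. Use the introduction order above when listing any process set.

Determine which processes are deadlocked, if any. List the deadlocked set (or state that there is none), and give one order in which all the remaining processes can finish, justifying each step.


Nothing here is deadlocked.
Key observation: although several processes wait, no cycle exists — each chain bottoms out at a free runner.
A valid finishing order for the others: J2, J9, J4, J7, J1, J5.
Verifying each step:
  J2: no waits; runs immediately, freeing mu9
  run J9 (all its waits — mu9 — are resolved); releases mu2 and mu17
  run J4 (all its waits — mu17 — are resolved); releases mu8
  J7: no waits; runs immediately, freeing mu6
  J1: no waits; runs immediately, freeing mu18 and mu1
  run J5 (all its waits — mu18, mu6, mu2 and mu9 — are resolved); releases mu11 and mu14


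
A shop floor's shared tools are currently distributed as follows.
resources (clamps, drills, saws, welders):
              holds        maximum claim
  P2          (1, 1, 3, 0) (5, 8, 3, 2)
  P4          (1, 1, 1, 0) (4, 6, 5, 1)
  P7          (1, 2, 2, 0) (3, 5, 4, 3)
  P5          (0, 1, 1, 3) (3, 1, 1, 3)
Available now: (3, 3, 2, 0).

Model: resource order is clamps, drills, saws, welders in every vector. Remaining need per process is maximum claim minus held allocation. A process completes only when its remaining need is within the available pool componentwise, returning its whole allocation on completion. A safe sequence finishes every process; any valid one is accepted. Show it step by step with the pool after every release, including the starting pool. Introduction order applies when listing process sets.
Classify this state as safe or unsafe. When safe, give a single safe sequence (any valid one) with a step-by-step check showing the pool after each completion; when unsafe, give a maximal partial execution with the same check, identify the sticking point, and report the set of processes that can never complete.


SAFE, for example via the order P5, P7, P4, P2.
Key observation: reading the order forward, P5 is the first process whose need (3, 0, 0, 0) meets the free pool (3, 3, 2, 0) exactly on a resource it requests.
Walking it through:
  pool = (3, 3, 2, 0)
  P5 needs (3, 0, 0, 0) <= (3, 3, 2, 0) -> finishes; pool += (0, 1, 1, 3) = (3, 4, 3, 3)
  P7 needs (2, 3, 2, 3) <= (3, 4, 3, 3) -> finishes; pool += (1, 2, 2, 0) = (4, 6, 5, 3)
  P4 needs (3, 5, 4, 1) <= (4, 6, 5, 3) -> finishes; pool += (1, 1, 1, 0) = (5, 7, 6, 3)
  P2 needs (4, 7, 0, 2) <= (5, 7, 6, 3) -> finishes; pool += (1, 1, 3, 0) = (6, 8, 9, 3)


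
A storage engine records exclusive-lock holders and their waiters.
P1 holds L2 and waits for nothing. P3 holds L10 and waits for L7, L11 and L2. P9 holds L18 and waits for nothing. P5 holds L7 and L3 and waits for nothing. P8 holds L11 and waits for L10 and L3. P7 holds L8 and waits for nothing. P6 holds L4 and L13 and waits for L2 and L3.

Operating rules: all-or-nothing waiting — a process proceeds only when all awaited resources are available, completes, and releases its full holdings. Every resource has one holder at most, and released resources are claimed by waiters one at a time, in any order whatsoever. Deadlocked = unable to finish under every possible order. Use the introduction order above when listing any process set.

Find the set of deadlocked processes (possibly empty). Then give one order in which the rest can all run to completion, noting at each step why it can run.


The deadlocked set is P3 and P8.
Key observation: the wait chain closes on itself along P3 -> P8 -> P3; no other process is dragged down with it.
The rest can finish in the order P5, P1, P9, P7, P6.
Verifying each step:
  P5: no waits; runs immediately, freeing L7 and L3
  P1: no waits; runs immediately, freeing L2
  P9: no waits; runs immediately, freeing L18
  P7: no waits; runs immediately, freeing L8
  run P6 (all its waits — L2 and L3 — are resolved); releases L4 and L13


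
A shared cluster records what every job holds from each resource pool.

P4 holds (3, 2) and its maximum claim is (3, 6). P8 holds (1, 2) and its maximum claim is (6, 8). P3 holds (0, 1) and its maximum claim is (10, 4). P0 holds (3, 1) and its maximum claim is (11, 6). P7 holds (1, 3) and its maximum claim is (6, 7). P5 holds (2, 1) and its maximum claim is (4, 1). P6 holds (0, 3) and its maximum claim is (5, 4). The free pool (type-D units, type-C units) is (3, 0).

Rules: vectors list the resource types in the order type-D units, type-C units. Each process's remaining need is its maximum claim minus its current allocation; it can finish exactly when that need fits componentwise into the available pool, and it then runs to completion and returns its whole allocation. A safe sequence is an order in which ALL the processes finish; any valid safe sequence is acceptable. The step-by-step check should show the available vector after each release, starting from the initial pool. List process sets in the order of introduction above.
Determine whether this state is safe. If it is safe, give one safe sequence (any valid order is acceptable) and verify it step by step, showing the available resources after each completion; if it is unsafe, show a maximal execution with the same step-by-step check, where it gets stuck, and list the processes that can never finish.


SAFE — a valid safe sequence is P5, P6, P4, P8, P0, P7, P3.
Key observation: the order's first zero-slack moment is P6 ((5, 1) needed, (5, 1) free — a requested resource with nothing to spare).
Verifying each step:
  pool = (3, 0)
  P5 needs (2, 0) <= (3, 0) -> finishes; pool += (2, 1) = (5, 1)
  P6 needs (5, 1) <= (5, 1) -> finishes; pool += (0, 3) = (5, 4)
  P4 needs (0, 4) <= (5, 4) -> finishes; pool += (3, 2) = (8, 6)
  P8 needs (5, 6) <= (8, 6) -> finishes; pool += (1, 2) = (9, 8)
  P0 needs (8, 5) <= (9, 8) -> finishes; pool += (3, 1) = (12, 9)
  P7 needs (5, 4) <= (12, 9) -> finishes; pool += (1, 3) = (13, 12)
  P3 needs (10, 3) <= (13, 12) -> finishes; pool += (0, 1) = (13, 13)


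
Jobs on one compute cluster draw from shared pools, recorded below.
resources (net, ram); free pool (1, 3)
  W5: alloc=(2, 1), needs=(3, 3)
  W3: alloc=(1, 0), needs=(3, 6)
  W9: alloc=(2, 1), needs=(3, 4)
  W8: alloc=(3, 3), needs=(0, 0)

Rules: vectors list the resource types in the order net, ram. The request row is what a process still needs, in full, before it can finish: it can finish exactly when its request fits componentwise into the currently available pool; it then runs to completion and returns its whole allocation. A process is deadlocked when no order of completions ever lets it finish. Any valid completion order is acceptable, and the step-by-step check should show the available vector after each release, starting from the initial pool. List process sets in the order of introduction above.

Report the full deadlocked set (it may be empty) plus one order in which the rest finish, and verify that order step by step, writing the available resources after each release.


No process is deadlocked.
Key observation: there is always a runnable process — W8 first — so the state unwinds completely.
A valid finishing order for the others: W8, W3, W5, W9. Check, step by step:
  pool = (1, 3)
  W8 needs (0, 0) <= (1, 3) -> finishes; pool += (3, 3) = (4, 6)
  W3 needs (3, 6) <= (4, 6) -> finishes; pool += (1, 0) = (5, 6)
  W5 needs (3, 3) <= (5, 6) -> finishes; pool += (2, 1) = (7, 7)
  W9 needs (3, 4) <= (7, 7) -> finishes; pool += (2, 1) = (9, 8)


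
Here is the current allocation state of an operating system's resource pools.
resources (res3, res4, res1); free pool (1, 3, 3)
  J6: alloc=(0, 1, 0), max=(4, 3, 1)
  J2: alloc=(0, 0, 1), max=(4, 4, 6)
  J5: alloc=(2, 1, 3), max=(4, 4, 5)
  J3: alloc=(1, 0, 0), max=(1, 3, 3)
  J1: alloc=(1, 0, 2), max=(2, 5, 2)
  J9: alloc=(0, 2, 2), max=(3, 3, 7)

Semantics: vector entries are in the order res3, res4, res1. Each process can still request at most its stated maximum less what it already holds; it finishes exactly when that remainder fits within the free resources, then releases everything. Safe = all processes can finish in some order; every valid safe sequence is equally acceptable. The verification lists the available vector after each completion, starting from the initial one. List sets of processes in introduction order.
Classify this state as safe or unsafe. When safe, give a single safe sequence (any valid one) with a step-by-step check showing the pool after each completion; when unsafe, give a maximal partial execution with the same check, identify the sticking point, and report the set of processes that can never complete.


SAFE. One safe sequence: J3, J5, J9, J2, J6, J1.
Key observation: J3 marks the first exact bind of the order: its need (0, 3, 3) fits the free (1, 3, 3) with zero slack on a requested resource.
Walking it through:
  pool = (1, 3, 3)
  run J3 (needs (0, 3, 3), free (1, 3, 3)); after release of (1, 0, 0) the pool is (2, 3, 3)
  run J5 (needs (2, 3, 2), free (2, 3, 3)); after release of (2, 1, 3) the pool is (4, 4, 6)
  run J9 (needs (3, 1, 5), free (4, 4, 6)); after release of (0, 2, 2) the pool is (4, 6, 8)
  run J2 (needs (4, 4, 5), free (4, 6, 8)); after release of (0, 0, 1) the pool is (4, 6, 9)
  run J6 (needs (4, 2, 1), free (4, 6, 9)); after release of (0, 1, 0) the pool is (4, 7, 9)
  run J1 (needs (1, 5, 0), free (4, 7, 9)); after release of (1, 0, 2) the pool is (5, 7, 11)


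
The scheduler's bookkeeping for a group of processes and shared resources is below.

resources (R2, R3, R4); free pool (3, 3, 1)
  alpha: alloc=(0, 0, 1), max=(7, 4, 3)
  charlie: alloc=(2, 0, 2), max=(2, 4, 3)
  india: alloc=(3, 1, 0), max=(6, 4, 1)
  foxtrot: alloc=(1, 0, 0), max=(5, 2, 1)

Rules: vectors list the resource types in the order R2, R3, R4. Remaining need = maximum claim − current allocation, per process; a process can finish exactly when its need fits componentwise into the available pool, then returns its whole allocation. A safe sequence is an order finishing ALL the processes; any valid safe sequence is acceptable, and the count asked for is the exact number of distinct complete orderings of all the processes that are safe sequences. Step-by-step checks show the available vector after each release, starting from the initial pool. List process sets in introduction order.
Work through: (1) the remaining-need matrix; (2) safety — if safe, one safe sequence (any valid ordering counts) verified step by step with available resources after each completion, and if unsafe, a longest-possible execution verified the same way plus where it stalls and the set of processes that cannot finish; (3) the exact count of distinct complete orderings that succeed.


(1) Outstanding need per process (order R2, R3, R4):
  alpha: (7, 4, 2)
  charlie: (0, 4, 1)
  india: (3, 3, 1)
  foxtrot: (4, 2, 1)
(2) SAFE, for example via the order india, foxtrot, charlie, alpha.
Key observation: at india the run first touches a limit — (3, 3, 1) against (3, 3, 1), exact on a resource it actually requests.
Verifying each step:
  pool = (3, 3, 1)
  india: need (3, 3, 1) fits (3, 3, 1); releases (3, 1, 0), pool now (6, 4, 1)
  foxtrot: need (4, 2, 1) fits (6, 4, 1); releases (1, 0, 0), pool now (7, 4, 1)
  charlie: need (0, 4, 1) fits (7, 4, 1); releases (2, 0, 2), pool now (9, 4, 3)
  alpha: need (7, 4, 2) fits (9, 4, 3); releases (0, 0, 1), pool now (9, 4, 4)
(3) Precisely 3 of the possible complete orderings are safe sequences.


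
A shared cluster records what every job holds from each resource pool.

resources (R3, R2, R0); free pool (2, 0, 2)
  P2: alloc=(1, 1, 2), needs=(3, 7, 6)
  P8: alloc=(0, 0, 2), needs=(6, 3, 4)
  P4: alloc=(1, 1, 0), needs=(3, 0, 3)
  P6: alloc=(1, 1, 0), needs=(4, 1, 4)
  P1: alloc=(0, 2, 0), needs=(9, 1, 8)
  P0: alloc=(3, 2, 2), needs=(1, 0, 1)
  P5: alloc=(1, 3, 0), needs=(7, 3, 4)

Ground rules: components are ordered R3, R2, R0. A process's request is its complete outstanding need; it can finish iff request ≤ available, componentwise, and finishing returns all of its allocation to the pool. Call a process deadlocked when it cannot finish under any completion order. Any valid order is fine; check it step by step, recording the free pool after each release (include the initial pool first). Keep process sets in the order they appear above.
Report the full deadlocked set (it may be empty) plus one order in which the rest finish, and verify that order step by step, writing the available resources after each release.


The deadlocked set is empty.
Key observation: beginning at P0, releases accumulate fast enough that every process eventually fits.
The rest can finish in the order P0, P4, P6, P8, P5, P2, P1. Check, step by step:
  pool = (2, 0, 2)
  P0: need (1, 0, 1) fits (2, 0, 2); releases (3, 2, 2), pool now (5, 2, 4)
  P4: need (3, 0, 3) fits (5, 2, 4); releases (1, 1, 0), pool now (6, 3, 4)
  P6: need (4, 1, 4) fits (6, 3, 4); releases (1, 1, 0), pool now (7, 4, 4)
  P8: need (6, 3, 4) fits (7, 4, 4); releases (0, 0, 2), pool now (7, 4, 6)
  P5: need (7, 3, 4) fits (7, 4, 6); releases (1, 3, 0), pool now (8, 7, 6)
  P2: need (3, 7, 6) fits (8, 7, 6); releases (1, 1, 2), pool now (9, 8, 8)
  P1: need (9, 1, 8) fits (9, 8, 8); releases (0, 2, 0), pool now (9, 10, 8)


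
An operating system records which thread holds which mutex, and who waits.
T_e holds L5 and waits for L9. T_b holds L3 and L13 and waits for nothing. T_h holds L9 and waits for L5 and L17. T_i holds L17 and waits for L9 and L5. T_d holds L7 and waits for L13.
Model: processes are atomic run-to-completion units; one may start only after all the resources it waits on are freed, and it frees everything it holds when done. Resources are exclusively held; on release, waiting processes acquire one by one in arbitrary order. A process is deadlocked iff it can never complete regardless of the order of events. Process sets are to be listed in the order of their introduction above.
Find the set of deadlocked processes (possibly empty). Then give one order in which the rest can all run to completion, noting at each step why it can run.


Deadlocked: T_e, T_h and T_i.
Key observation: T_e -> T_h -> T_e is a circular wait — nothing in it can go first; T_i is caught in further circular waits.
A valid finishing order for the others: T_b, T_d.
Check, step by step:
  T_b: no waits; runs immediately, freeing L3 and L13
  T_d waits on L13 — all released -> runs and releases L7


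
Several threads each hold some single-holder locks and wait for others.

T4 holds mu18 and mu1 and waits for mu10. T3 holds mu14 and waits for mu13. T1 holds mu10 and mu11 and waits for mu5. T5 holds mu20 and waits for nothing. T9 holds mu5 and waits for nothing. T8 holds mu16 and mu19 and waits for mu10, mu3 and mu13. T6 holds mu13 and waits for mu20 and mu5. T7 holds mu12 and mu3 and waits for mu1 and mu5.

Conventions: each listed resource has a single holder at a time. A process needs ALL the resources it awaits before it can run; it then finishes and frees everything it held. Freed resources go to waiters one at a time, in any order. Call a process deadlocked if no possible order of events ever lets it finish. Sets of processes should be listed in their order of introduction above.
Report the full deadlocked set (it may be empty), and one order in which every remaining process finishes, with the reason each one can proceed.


The deadlocked set is empty.
Key observation: the waits form no ring: some process can always run, and its releases unblock the others one by one.
A valid finishing order for the others: T5, T9, T1, T6, T3, T4, T7, T8.
Walking it through:
  T5 waits on nothing -> runs at once and releases mu20
  T9 waits on nothing -> runs at once and releases mu5
  T1: everything it awaited (mu5) is free; runs, freeing mu10 and mu11
  T6: everything it awaited (mu20 and mu5) is free; runs, freeing mu13
  T3: everything it awaited (mu13) is free; runs, freeing mu14
  T4: everything it awaited (mu10) is free; runs, freeing mu18 and mu1
  T7: everything it awaited (mu1 and mu5) is free; runs, freeing mu12 and mu3
  T8: everything it awaited (mu10, mu3 and mu13) is free; runs, freeing mu16 and mu19


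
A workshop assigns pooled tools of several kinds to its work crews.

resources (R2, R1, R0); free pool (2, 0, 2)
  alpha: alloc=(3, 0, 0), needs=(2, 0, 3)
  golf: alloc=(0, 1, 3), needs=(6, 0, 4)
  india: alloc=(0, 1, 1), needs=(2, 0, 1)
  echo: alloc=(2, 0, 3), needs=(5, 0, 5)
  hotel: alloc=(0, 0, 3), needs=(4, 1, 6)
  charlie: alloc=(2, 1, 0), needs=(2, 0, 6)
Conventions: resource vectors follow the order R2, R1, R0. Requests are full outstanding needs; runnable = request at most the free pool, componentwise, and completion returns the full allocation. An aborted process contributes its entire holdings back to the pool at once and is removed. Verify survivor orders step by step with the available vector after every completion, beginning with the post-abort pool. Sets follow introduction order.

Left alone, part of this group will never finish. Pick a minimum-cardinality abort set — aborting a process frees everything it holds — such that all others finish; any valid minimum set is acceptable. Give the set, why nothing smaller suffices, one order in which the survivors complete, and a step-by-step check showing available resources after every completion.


The answer: abort golf.
Key observation: echo could never have finished before the abort; with (0, 1, 3) returned by golf, it fits at step 2.
Why nothing smaller works: aborting no one leaves the state deadlocked as given.
The survivors complete as alpha, echo, charlie, india, hotel. Verifying each step (starting from the post-abort pool):
  pool = (2, 1, 5)
  alpha: need (2, 0, 3) fits (2, 1, 5); releases (3, 0, 0), pool now (5, 1, 5)
  echo: need (5, 0, 5) fits (5, 1, 5); releases (2, 0, 3), pool now (7, 1, 8)
  charlie: need (2, 0, 6) fits (7, 1, 8); releases (2, 1, 0), pool now (9, 2, 8)
  india: need (2, 0, 1) fits (9, 2, 8); releases (0, 1, 1), pool now (9, 3, 9)
  hotel: need (4, 1, 6) fits (9, 3, 9); releases (0, 0, 3), pool now (9, 3, 12)


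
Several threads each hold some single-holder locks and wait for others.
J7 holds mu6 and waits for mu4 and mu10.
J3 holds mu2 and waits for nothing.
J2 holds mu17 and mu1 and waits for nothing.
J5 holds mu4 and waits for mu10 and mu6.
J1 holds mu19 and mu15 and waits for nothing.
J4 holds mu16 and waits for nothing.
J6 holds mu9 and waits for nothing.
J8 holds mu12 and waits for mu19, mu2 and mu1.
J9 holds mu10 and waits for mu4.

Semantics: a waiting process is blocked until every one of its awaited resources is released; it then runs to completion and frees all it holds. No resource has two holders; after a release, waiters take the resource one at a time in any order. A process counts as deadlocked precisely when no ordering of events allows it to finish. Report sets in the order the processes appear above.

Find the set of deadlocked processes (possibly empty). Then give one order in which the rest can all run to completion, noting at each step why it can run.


The deadlocked set is J7, J5 and J9.
Key observation: J7 -> J5 -> J7 is a circular wait — nothing in it can go first; J9 is caught in further circular waits.
One completion order for the rest: J2, J1, J4, J6, J3, J8.
Step-by-step check:
  J2: no waits; runs immediately, freeing mu17 and mu1
  J1: no waits; runs immediately, freeing mu19 and mu15
  J4: no waits; runs immediately, freeing mu16
  J6: no waits; runs immediately, freeing mu9
  J3: no waits; runs immediately, freeing mu2
  J8 waits on mu19, mu2 and mu1 — all released -> runs and releases mu12


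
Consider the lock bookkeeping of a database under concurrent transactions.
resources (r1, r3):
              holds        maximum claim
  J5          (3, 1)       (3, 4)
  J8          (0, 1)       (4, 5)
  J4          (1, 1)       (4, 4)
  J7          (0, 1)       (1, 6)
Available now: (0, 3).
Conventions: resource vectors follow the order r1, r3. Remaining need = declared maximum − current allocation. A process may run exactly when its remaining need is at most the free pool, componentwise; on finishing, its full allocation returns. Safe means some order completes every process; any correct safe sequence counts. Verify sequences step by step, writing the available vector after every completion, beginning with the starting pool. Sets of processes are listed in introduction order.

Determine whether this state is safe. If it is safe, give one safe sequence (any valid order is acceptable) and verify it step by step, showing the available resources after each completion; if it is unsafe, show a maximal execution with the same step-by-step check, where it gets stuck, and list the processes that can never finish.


SAFE — a valid safe sequence is J5, J4, J7, J8.
Key observation: reading the order forward, J5 is the first process whose need (0, 3) meets the free pool (0, 3) exactly on a resource it requests.
Check, step by step:
  pool = (0, 3)
  run J5 (needs (0, 3), free (0, 3)); after release of (3, 1) the pool is (3, 4)
  run J4 (needs (3, 3), free (3, 4)); after release of (1, 1) the pool is (4, 5)
  run J7 (needs (1, 5), free (4, 5)); after release of (0, 1) the pool is (4, 6)
  run J8 (needs (4, 4), free (4, 6)); after release of (0, 1) the pool is (4, 7)


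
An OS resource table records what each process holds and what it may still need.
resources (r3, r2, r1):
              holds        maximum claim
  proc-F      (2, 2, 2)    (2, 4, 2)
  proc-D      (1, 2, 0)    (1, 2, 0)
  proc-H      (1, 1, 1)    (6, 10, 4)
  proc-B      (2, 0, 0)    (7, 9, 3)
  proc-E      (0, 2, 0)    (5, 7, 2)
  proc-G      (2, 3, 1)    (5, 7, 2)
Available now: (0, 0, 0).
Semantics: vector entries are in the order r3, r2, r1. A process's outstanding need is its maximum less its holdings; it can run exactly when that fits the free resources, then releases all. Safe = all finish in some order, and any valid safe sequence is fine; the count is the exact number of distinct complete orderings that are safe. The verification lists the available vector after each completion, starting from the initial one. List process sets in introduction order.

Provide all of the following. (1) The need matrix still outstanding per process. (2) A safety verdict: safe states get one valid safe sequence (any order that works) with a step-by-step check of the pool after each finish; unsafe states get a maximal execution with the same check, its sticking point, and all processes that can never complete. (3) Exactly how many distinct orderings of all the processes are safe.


(1) Need matrix, components ordered r3, r2, r1:
  proc-F: (0, 2, 0)
  proc-D: (0, 0, 0)
  proc-H: (5, 9, 3)
  proc-B: (5, 9, 3)
  proc-E: (5, 5, 2)
  proc-G: (3, 4, 1)
(2) SAFE — a valid safe sequence is proc-D, proc-F, proc-G, proc-E, proc-H, proc-B.
Key observation: at proc-F the run first touches a limit — (0, 2, 0) against (1, 2, 0), exact on a resource it actually requests.
Step-by-step check:
  pool = (0, 0, 0)
  run proc-D (needs (0, 0, 0), free (0, 0, 0)); after release of (1, 2, 0) the pool is (1, 2, 0)
  run proc-F (needs (0, 2, 0), free (1, 2, 0)); after release of (2, 2, 2) the pool is (3, 4, 2)
  run proc-G (needs (3, 4, 1), free (3, 4, 2)); after release of (2, 3, 1) the pool is (5, 7, 3)
  run proc-E (needs (5, 5, 2), free (5, 7, 3)); after release of (0, 2, 0) the pool is (5, 9, 3)
  run proc-H (needs (5, 9, 3), free (5, 9, 3)); after release of (1, 1, 1) the pool is (6, 10, 4)
  run proc-B (needs (5, 9, 3), free (6, 10, 4)); after release of (2, 0, 0) the pool is (8, 10, 4)
(3) Exactly 2 of the possible complete orderings are safe sequences.


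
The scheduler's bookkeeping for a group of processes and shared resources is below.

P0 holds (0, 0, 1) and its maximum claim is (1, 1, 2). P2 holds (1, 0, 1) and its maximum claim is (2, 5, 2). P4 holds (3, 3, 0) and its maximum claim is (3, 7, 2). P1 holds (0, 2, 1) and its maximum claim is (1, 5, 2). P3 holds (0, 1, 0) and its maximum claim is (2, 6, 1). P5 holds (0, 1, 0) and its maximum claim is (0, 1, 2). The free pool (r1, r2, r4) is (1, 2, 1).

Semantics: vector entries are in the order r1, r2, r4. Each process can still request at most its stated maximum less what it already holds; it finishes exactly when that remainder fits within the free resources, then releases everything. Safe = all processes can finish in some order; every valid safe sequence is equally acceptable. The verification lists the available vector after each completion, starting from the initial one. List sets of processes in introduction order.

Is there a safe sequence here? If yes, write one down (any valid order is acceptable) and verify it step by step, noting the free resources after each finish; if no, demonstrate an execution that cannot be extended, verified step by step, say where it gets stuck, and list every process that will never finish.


The state is SAFE; one workable sequence: P0, P5, P1, P2, P3, P4.
Key observation: the order's first zero-slack moment is P0 ((1, 1, 1) needed, (1, 2, 1) free — a requested resource with nothing to spare).
Verifying each step:
  pool = (1, 2, 1)
  P0 needs (1, 1, 1) <= (1, 2, 1) -> finishes; pool += (0, 0, 1) = (1, 2, 2)
  P5 needs (0, 0, 2) <= (1, 2, 2) -> finishes; pool += (0, 1, 0) = (1, 3, 2)
  P1 needs (1, 3, 1) <= (1, 3, 2) -> finishes; pool += (0, 2, 1) = (1, 5, 3)
  P2 needs (1, 5, 1) <= (1, 5, 3) -> finishes; pool += (1, 0, 1) = (2, 5, 4)
  P3 needs (2, 5, 1) <= (2, 5, 4) -> finishes; pool += (0, 1, 0) = (2, 6, 4)
  P4 needs (0, 4, 2) <= (2, 6, 4) -> finishes; pool += (3, 3, 0) = (5, 9, 4)


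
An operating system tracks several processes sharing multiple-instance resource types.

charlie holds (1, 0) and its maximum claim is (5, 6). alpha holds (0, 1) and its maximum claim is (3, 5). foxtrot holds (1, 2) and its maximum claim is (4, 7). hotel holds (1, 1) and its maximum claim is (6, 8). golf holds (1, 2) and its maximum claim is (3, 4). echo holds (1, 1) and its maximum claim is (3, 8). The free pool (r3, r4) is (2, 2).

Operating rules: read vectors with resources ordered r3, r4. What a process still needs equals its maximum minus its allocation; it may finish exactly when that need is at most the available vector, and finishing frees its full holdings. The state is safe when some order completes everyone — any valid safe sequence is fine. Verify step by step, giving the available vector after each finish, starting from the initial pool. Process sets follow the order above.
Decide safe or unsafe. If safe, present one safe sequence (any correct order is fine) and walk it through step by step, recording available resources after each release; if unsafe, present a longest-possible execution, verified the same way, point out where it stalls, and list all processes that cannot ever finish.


SAFE, for example via the order golf, alpha, foxtrot, echo, hotel, charlie.
Key observation: at golf the run first touches a limit — (2, 2) against (2, 2), exact on a resource it actually requests.
Step-by-step check:
  pool = (2, 2)
  golf: need (2, 2) fits (2, 2); releases (1, 2), pool now (3, 4)
  alpha: need (3, 4) fits (3, 4); releases (0, 1), pool now (3, 5)
  foxtrot: need (3, 5) fits (3, 5); releases (1, 2), pool now (4, 7)
  echo: need (2, 7) fits (4, 7); releases (1, 1), pool now (5, 8)
  hotel: need (5, 7) fits (5, 8); releases (1, 1), pool now (6, 9)
  charlie: need (4, 6) fits (6, 9); releases (1, 0), pool now (7, 9)


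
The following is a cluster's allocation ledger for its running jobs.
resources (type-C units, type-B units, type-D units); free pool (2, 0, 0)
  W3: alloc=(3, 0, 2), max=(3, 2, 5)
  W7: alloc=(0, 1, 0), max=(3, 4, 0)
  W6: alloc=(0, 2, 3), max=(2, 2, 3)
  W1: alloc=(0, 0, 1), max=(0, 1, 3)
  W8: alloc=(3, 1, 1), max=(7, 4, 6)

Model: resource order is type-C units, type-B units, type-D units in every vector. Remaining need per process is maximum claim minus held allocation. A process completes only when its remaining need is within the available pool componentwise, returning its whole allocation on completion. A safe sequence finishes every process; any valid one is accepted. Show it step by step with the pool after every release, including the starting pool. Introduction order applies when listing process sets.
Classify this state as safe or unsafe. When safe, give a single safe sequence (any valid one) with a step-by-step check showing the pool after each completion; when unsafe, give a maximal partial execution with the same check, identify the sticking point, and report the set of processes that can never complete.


The state is UNSAFE.
Key observation: type-B units is the bottleneck — with W6, W1, W3 done the pool holds (5, 2, 6), short of every remaining need.
The run W6, W1, W3 cannot be extended any further. Verifying each step:
  pool = (2, 0, 0)
  W6: need (2, 0, 0) fits (2, 0, 0); releases (0, 2, 3), pool now (2, 2, 3)
  W1: need (0, 1, 2) fits (2, 2, 3); releases (0, 0, 1), pool now (2, 2, 4)
  W3: need (0, 2, 3) fits (2, 2, 4); releases (3, 0, 2), pool now (5, 2, 6)
  W7 cannot run: need (3, 3, 0) vs free (5, 2, 6) (insufficient type-B units)
  W8 cannot run: need (4, 3, 5) vs free (5, 2, 6) (insufficient type-B units)
Never able to finish: W7 and W8.
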